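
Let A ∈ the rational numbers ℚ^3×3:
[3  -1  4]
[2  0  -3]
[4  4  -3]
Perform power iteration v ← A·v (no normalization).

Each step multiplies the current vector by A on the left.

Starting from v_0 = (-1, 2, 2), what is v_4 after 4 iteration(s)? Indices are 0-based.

v_4 = (321, -460, -302)

v_0 = (-1, 2, 2).
v_1 = A·v_0 = (3, -8, -2).
v_2 = A·v_1 = (9, 12, -14).
v_3 = A·v_2 = (-41, 60, 126).
v_4 = A·v_3 = (321, -460, -302).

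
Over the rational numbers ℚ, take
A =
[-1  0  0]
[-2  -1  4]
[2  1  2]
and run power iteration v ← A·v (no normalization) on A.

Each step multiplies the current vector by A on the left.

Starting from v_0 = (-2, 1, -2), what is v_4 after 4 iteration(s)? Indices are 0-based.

v_4 = (-2, -219, -147)

v_0 = (-2, 1, -2).
v_1 = A·v_0 = (2, -5, -7).
v_2 = A·v_1 = (-2, -27, -15).
v_3 = A·v_2 = (2, -29, -61).
v_4 = A·v_3 = (-2, -219, -147).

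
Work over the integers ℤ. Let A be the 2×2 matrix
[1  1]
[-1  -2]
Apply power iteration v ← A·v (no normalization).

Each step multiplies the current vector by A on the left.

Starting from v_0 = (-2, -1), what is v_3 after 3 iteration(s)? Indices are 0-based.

v_0 = (-2, -1).
v_1 = A·v_0 = (-3, 4).
v_2 = A·v_1 = (1, -5).
v_3 = A·v_2 = (-4, 9).

v_3 = (-4, 9)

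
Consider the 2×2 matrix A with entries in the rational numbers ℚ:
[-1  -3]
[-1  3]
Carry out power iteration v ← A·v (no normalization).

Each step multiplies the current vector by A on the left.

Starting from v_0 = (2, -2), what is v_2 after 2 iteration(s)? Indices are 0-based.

v_0 = (2, -2).
v_1 = A·v_0 = (4, -8).
v_2 = A·v_1 = (20, -28).

v_2 = (20, -28)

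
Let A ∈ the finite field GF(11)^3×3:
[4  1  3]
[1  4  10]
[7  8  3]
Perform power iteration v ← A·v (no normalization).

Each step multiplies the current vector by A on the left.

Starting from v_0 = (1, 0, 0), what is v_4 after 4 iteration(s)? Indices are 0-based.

v_0 = (1, 0, 0).
v_1 = A·v_0 = (4, 1, 7).
v_2 = A·v_1 = (5, 1, 2).
v_3 = A·v_2 = (5, 7, 5).
v_4 = A·v_3 = (9, 6, 7).

v_4 = (9, 6, 7)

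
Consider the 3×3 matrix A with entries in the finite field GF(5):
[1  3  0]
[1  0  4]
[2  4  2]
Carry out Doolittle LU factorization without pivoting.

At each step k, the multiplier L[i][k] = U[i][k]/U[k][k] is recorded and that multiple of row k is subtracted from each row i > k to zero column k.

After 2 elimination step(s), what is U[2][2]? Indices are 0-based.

U[2][2] = 1

k=0: U[0][0]=1
  eliminate (1,0): mult=1, new row 1: (0, 2, 4); set L[1][0]=1
  eliminate (2,0): mult=2, new row 2: (0, 3, 2); set L[2][0]=2
k=1: U[1][1]=2
  eliminate (2,1): mult=4, new row 2: (0, 0, 1); set L[2][1]=4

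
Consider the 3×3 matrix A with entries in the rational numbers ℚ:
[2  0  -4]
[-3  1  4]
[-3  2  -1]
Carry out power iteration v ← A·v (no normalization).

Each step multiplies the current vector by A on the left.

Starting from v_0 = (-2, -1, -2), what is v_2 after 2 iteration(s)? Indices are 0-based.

v_0 = (-2, -1, -2).
v_1 = A·v_0 = (4, -3, 6).
v_2 = A·v_1 = (-16, 9, -24).

v_2 = (-16, 9, -24)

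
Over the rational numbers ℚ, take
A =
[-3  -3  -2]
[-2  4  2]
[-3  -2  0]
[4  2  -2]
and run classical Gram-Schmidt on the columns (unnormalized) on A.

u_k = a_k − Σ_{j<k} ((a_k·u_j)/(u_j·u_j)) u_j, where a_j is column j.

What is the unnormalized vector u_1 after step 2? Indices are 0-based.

Step 1: u_0 = a_0 = (-3, -2, -3, 4).
Step 2: u_1 = a_1 − (15/38)·u_0 = (-69/38, 91/19, -31/38, 8/19).

u_1 = (-69/38, 91/19, -31/38, 8/19)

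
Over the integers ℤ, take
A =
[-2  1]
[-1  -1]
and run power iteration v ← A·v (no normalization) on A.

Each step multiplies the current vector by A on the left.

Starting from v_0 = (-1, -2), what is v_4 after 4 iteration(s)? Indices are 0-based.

v_0 = (-1, -2).
v_1 = A·v_0 = (0, 3).
v_2 = A·v_1 = (3, -3).
v_3 = A·v_2 = (-9, 0).
v_4 = A·v_3 = (18, 9).

v_4 = (18, 9)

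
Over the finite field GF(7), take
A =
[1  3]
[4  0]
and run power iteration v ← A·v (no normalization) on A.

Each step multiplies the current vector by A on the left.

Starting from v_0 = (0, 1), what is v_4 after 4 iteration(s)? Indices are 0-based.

v_4 = (5, 2)

v_0 = (0, 1).
v_1 = A·v_0 = (3, 0).
v_2 = A·v_1 = (3, 5).
v_3 = A·v_2 = (4, 5).
v_4 = A·v_3 = (5, 2).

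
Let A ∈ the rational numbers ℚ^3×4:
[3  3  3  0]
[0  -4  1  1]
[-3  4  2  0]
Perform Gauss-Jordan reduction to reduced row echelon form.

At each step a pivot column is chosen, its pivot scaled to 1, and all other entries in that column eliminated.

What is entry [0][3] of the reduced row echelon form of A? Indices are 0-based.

M[0][3] = -2/27

step 1: normalize row 0 (÷3) = (1, 1, 1, 0)
  row 2: subtract -3×row0 = (0, 7, 5, 0)
step 2: normalize row 1 (÷-4) = (0, 1, -1/4, -1/4)
  row 0: subtract 1×row1 = (1, 0, 5/4, 1/4)
  row 2: subtract 7×row1 = (0, 0, 27/4, 7/4)
step 3: normalize row 2 (÷27/4) = (0, 0, 1, 7/27)
  row 0: subtract 5/4×row2 = (1, 0, 0, -2/27)
  row 1: subtract -1/4×row2 = (0, 1, 0, -5/27)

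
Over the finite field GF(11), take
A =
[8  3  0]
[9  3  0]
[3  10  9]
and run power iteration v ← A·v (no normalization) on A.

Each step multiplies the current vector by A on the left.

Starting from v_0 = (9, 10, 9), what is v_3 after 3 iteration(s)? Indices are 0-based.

v_0 = (9, 10, 9).
v_1 = A·v_0 = (3, 1, 10).
v_2 = A·v_1 = (5, 8, 10).
v_3 = A·v_2 = (9, 3, 9).

v_3 = (9, 3, 9)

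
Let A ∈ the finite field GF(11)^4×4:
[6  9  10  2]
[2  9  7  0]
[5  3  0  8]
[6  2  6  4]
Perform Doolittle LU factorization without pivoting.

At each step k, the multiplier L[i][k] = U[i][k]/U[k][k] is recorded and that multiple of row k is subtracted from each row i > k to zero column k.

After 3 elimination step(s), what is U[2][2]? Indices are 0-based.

k=0: U[0][0]=6
  eliminate (1,0): mult=4, new row 1: (0, 6, 0, 3); set L[1][0]=4
  eliminate (2,0): mult=10, new row 2: (0, 1, 10, 10); set L[2][0]=10
  eliminate (3,0): mult=1, new row 3: (0, 4, 7, 2); set L[3][0]=1
k=1: U[1][1]=6
  eliminate (2,1): mult=2, new row 2: (0, 0, 10, 4); set L[2][1]=2
  eliminate (3,1): mult=8, new row 3: (0, 0, 7, 0); set L[3][1]=8
k=2: U[2][2]=10
  eliminate (3,2): mult=4, new row 3: (0, 0, 0, 6); set L[3][2]=4

U[2][2] = 10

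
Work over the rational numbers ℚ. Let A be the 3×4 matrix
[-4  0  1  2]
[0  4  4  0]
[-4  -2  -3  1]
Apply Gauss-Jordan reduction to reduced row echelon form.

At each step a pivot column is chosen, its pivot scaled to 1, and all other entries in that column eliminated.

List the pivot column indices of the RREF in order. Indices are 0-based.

pivot columns: 0, 1, 2

step 1: normalize row 0 (÷-4) = (1, 0, -1/4, -1/2)
  row 2: subtract -4×row0 = (0, -2, -4, -1)
step 2: normalize row 1 (÷4) = (0, 1, 1, 0)
  row 2: subtract -2×row1 = (0, 0, -2, -1)
step 3: normalize row 2 (÷-2) = (0, 0, 1, 1/2)
  row 0: subtract -1/4×row2 = (1, 0, 0, -3/8)
  row 1: subtract 1×row2 = (0, 1, 0, -1/2)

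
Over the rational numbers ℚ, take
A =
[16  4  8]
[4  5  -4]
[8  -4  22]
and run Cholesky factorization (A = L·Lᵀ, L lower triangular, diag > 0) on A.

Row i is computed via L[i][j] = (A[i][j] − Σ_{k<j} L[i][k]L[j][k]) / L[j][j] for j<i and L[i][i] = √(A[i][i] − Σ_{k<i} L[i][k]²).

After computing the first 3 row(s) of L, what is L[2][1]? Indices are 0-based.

L[2][1] = -3

Step 1: L[0][0] = √(16) = 4.
  L[1][0] = (4) / L[0][0] = 1.
Step 2: L[1][1] = √(4) = 2.
  L[2][0] = (8) / L[0][0] = 2.
  L[2][1] = (-6) / L[1][1] = -3.
Step 3: L[2][2] = √(9) = 3.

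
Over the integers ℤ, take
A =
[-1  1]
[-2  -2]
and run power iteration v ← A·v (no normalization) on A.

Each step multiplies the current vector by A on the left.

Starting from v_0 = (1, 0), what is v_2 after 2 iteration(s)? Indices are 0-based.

v_2 = (-1, 6)

v_0 = (1, 0).
v_1 = A·v_0 = (-1, -2).
v_2 = A·v_1 = (-1, 6).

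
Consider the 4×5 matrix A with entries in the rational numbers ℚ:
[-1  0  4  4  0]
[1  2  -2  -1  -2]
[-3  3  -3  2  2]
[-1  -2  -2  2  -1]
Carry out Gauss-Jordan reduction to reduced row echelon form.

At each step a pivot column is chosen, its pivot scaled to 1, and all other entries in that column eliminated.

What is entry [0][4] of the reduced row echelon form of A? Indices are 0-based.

M[0][4] = -71/38

pivot(0,0)=-1: scale R0 → (1, 0, -4, -4, 0)
  clear (1,0): R1 −= (1)R0 → (0, 2, 2, 3, -2)
  clear (2,0): R2 −= (-3)R0 → (0, 3, -15, -10, 2)
  clear (3,0): R3 −= (-1)R0 → (0, -2, -6, -2, -1)
pivot(1,1)=2: scale R1 → (0, 1, 1, 3/2, -1)
  clear (2,1): R2 −= (3)R1 → (0, 0, -18, -29/2, 5)
  clear (3,1): R3 −= (-2)R1 → (0, 0, -4, 1, -3)
pivot(2,2)=-18: scale R2 → (0, 0, 1, 29/36, -5/18)
  clear (0,2): R0 −= (-4)R2 → (1, 0, 0, -7/9, -10/9)
  clear (1,2): R1 −= (1)R2 → (0, 1, 0, 25/36, -13/18)
  clear (3,2): R3 −= (-4)R2 → (0, 0, 0, 38/9, -37/9)
pivot(3,3)=38/9: scale R3 → (0, 0, 0, 1, -37/38)
  clear (0,3): R0 −= (-7/9)R3 → (1, 0, 0, 0, -71/38)
  clear (1,3): R1 −= (25/36)R3 → (0, 1, 0, 0, -7/152)
  clear (2,3): R2 −= (29/36)R3 → (0, 0, 1, 0, 77/152)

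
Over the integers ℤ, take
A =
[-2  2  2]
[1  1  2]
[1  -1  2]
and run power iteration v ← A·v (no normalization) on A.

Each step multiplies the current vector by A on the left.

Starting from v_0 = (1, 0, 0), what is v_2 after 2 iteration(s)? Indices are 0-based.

v_2 = (8, 1, -1)

v_0 = (1, 0, 0).
v_1 = A·v_0 = (-2, 1, 1).
v_2 = A·v_1 = (8, 1, -1).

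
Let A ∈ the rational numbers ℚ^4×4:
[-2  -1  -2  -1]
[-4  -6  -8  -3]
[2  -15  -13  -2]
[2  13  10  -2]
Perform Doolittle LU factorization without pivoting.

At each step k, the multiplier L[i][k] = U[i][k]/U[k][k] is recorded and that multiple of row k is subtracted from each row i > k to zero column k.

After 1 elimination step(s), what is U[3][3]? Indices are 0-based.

U[3][3] = -3

Step 1: pivot at (0,0) is -2.
  row1 ← row1 − (2)·row0  ⇒  L[1][0]=2, U row1=(0, -4, -4, -1)
  row2 ← row2 − (-1)·row0  ⇒  L[2][0]=-1, U row2=(0, -16, -15, -3)
  row3 ← row3 − (-1)·row0  ⇒  L[3][0]=-1, U row3=(0, 12, 8, -3)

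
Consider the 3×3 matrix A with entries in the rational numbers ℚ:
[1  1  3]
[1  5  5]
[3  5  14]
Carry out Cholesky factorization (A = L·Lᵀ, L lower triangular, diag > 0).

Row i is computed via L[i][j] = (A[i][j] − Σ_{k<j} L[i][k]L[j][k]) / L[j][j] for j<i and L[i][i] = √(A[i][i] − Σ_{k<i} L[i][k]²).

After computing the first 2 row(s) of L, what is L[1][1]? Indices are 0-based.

Step 1: L[0][0] = √(1) = 1.
  L[1][0] = (1) / L[0][0] = 1.
Step 2: L[1][1] = √(4) = 2.

L[1][1] = 2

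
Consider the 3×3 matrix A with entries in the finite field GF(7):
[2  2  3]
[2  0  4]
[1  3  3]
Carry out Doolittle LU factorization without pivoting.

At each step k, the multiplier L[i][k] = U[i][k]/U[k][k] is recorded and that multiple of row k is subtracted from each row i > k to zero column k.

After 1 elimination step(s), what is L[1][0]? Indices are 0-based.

L[1][0] = 1

[col 0] pivot 2
  R1 -= 1*R0 → (0, 5, 1)  (L[1][0] := 1)
  R2 -= 4*R0 → (0, 2, 5)  (L[2][0] := 4)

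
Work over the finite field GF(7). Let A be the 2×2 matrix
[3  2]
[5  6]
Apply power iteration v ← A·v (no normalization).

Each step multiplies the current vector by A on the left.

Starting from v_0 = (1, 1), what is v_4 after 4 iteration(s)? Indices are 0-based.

v_4 = (3, 6)

v_0 = (1, 1).
v_1 = A·v_0 = (5, 4).
v_2 = A·v_1 = (2, 0).
v_3 = A·v_2 = (6, 3).
v_4 = A·v_3 = (3, 6).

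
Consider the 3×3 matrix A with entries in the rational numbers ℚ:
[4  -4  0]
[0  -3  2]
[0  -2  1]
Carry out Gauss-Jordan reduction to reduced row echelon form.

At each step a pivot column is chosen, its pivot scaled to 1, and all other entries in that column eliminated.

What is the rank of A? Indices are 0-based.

pivot(0,0)=4: scale R0 → (1, -1, 0)
pivot(1,1)=-3: scale R1 → (0, 1, -2/3)
  clear (0,1): R0 −= (-1)R1 → (1, 0, -2/3)
  clear (2,1): R2 −= (-2)R1 → (0, 0, -1/3)
pivot(2,2)=-1/3: scale R2 → (0, 0, 1)
  clear (0,2): R0 −= (-2/3)R2 → (1, 0, 0)
  clear (1,2): R1 −= (-2/3)R2 → (0, 1, 0)

rank = 3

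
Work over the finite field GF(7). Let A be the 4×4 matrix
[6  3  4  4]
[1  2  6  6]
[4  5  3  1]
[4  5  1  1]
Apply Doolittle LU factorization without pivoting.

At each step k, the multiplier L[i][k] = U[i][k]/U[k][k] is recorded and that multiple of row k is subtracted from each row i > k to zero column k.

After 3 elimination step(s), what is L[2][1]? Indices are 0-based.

L[2][1] = 2

Step 1: pivot at (0,0) is 6.
  row1 ← row1 − (6)·row0  ⇒  L[1][0]=6, U row1=(0, 5, 3, 3)
  row2 ← row2 − (3)·row0  ⇒  L[2][0]=3, U row2=(0, 3, 5, 3)
  row3 ← row3 − (3)·row0  ⇒  L[3][0]=3, U row3=(0, 3, 3, 3)
Step 2: pivot at (1,1) is 5.
  row2 ← row2 − (2)·row1  ⇒  L[2][1]=2, U row2=(0, 0, 6, 4)
  row3 ← row3 − (2)·row1  ⇒  L[3][1]=2, U row3=(0, 0, 4, 4)
Step 3: pivot at (2,2) is 6.
  row3 ← row3 − (3)·row2  ⇒  L[3][2]=3, U row3=(0, 0, 0, 6)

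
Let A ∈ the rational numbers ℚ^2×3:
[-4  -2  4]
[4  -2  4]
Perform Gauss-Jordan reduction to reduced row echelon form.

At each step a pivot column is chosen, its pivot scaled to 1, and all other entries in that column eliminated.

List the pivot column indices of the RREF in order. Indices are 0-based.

pivot columns: 0, 1

[1] R0 /= -4  ⇒  (1, 1/2, -1)
     R1 -= 4·R0  ⇒  (0, -4, 8)
[2] R1 /= -4  ⇒  (0, 1, -2)
     R0 -= 1/2·R1  ⇒  (1, 0, 0)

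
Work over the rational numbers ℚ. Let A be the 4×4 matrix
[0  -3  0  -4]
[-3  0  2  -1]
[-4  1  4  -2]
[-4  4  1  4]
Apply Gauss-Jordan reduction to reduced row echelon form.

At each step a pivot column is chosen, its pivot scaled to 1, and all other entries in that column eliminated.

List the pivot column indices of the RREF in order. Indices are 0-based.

pivot(0,0): swap R0↔R1
pivot(0,0)=-3: scale R0 → (1, 0, -2/3, 1/3)
  clear (2,0): R2 −= (-4)R0 → (0, 1, 4/3, -2/3)
  clear (3,0): R3 −= (-4)R0 → (0, 4, -5/3, 16/3)
pivot(1,1)=-3: scale R1 → (0, 1, 0, 4/3)
  clear (2,1): R2 −= (1)R1 → (0, 0, 4/3, -2)
  clear (3,1): R3 −= (4)R1 → (0, 0, -5/3, 0)
pivot(2,2)=4/3: scale R2 → (0, 0, 1, -3/2)
  clear (0,2): R0 −= (-2/3)R2 → (1, 0, 0, -2/3)
  clear (3,2): R3 −= (-5/3)R2 → (0, 0, 0, -5/2)
pivot(3,3)=-5/2: scale R3 → (0, 0, 0, 1)
  clear (0,3): R0 −= (-2/3)R3 → (1, 0, 0, 0)
  clear (1,3): R1 −= (4/3)R3 → (0, 1, 0, 0)
  clear (2,3): R2 −= (-3/2)R3 → (0, 0, 1, 0)

pivot columns: 0, 1, 2, 3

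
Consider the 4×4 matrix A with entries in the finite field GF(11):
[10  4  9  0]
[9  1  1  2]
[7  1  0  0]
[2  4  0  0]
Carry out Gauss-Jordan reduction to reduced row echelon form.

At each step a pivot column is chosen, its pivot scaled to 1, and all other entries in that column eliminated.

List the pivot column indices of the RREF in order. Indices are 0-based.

pivot columns: 0, 1, 2, 3

pivot(0,0)=10: scale R0 → (1, 7, 2, 0)
  clear (1,0): R1 −= (9)R0 → (0, 4, 5, 2)
  clear (2,0): R2 −= (7)R0 → (0, 7, 8, 0)
  clear (3,0): R3 −= (2)R0 → (0, 1, 7, 0)
pivot(1,1)=4: scale R1 → (0, 1, 4, 6)
  clear (0,1): R0 −= (7)R1 → (1, 0, 7, 2)
  clear (2,1): R2 −= (7)R1 → (0, 0, 2, 2)
  clear (3,1): R3 −= (1)R1 → (0, 0, 3, 5)
pivot(2,2)=2: scale R2 → (0, 0, 1, 1)
  clear (0,2): R0 −= (7)R2 → (1, 0, 0, 6)
  clear (1,2): R1 −= (4)R2 → (0, 1, 0, 2)
  clear (3,2): R3 −= (3)R2 → (0, 0, 0, 2)
pivot(3,3)=2: scale R3 → (0, 0, 0, 1)
  clear (0,3): R0 −= (6)R3 → (1, 0, 0, 0)
  clear (1,3): R1 −= (2)R3 → (0, 1, 0, 0)
  clear (2,3): R2 −= (1)R3 → (0, 0, 1, 0)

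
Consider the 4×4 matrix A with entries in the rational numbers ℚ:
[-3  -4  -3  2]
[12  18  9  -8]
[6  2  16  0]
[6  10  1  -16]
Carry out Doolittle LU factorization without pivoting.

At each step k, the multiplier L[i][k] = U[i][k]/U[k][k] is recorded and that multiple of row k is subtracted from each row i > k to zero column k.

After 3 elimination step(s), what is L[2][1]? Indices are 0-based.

k=0: U[0][0]=-3
  eliminate (1,0): mult=-4, new row 1: (0, 2, -3, 0); set L[1][0]=-4
  eliminate (2,0): mult=-2, new row 2: (0, -6, 10, 4); set L[2][0]=-2
  eliminate (3,0): mult=-2, new row 3: (0, 2, -5, -12); set L[3][0]=-2
k=1: U[1][1]=2
  eliminate (2,1): mult=-3, new row 2: (0, 0, 1, 4); set L[2][1]=-3
  eliminate (3,1): mult=1, new row 3: (0, 0, -2, -12); set L[3][1]=1
k=2: U[2][2]=1
  eliminate (3,2): mult=-2, new row 3: (0, 0, 0, -4); set L[3][2]=-2

L[2][1] = -3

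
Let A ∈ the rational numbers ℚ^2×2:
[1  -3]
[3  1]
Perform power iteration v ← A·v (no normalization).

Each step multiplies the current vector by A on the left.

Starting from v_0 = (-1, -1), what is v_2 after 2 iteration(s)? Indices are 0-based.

v_0 = (-1, -1).
v_1 = A·v_0 = (2, -4).
v_2 = A·v_1 = (14, 2).

v_2 = (14, 2)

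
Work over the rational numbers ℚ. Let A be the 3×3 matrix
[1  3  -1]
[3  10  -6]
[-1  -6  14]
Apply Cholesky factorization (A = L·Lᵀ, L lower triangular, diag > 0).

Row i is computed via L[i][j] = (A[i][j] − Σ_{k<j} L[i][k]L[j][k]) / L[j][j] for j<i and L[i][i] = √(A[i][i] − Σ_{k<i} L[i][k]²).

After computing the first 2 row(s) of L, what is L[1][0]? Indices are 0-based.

Step 1: L[0][0] = √(1) = 1.
  L[1][0] = (3) / L[0][0] = 3.
Step 2: L[1][1] = √(1) = 1.

L[1][0] = 3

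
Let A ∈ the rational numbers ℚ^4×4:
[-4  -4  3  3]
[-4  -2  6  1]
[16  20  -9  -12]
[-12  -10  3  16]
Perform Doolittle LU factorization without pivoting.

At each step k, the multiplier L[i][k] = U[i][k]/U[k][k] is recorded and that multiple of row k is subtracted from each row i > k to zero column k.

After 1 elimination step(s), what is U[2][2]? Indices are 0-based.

Step 1: pivot at (0,0) is -4.
  row1 ← row1 − (1)·row0  ⇒  L[1][0]=1, U row1=(0, 2, 3, -2)
  row2 ← row2 − (-4)·row0  ⇒  L[2][0]=-4, U row2=(0, 4, 3, 0)
  row3 ← row3 − (3)·row0  ⇒  L[3][0]=3, U row3=(0, 2, -6, 7)

U[2][2] = 3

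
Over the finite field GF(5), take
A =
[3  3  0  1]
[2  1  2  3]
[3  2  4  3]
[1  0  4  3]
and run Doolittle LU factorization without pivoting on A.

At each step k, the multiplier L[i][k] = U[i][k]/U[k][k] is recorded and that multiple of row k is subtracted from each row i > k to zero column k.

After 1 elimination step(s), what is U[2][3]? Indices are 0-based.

U[2][3] = 2

[col 0] pivot 3
  R1 -= 4*R0 → (0, 4, 2, 4)  (L[1][0] := 4)
  R2 -= 1*R0 → (0, 4, 4, 2)  (L[2][0] := 1)
  R3 -= 2*R0 → (0, 4, 4, 1)  (L[3][0] := 2)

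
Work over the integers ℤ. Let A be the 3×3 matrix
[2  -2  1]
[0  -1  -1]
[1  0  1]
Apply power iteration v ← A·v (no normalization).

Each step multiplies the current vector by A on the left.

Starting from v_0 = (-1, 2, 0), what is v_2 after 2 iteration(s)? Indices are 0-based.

v_2 = (-9, 3, -7)

v_0 = (-1, 2, 0).
v_1 = A·v_0 = (-6, -2, -1).
v_2 = A·v_1 = (-9, 3, -7).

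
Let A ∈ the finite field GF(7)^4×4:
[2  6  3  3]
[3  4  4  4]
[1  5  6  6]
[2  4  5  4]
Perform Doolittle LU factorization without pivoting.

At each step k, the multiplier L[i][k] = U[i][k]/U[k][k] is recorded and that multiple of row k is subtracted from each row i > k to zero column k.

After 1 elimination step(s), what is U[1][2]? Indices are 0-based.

U[1][2] = 3

Step 1: pivot at (0,0) is 2.
  row1 ← row1 − (5)·row0  ⇒  L[1][0]=5, U row1=(0, 2, 3, 3)
  row2 ← row2 − (4)·row0  ⇒  L[2][0]=4, U row2=(0, 2, 1, 1)
  row3 ← row3 − (1)·row0  ⇒  L[3][0]=1, U row3=(0, 5, 2, 1)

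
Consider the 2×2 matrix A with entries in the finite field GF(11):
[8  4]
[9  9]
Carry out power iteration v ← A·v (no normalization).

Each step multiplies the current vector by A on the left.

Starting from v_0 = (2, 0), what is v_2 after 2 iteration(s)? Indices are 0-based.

v_2 = (2, 9)

v_0 = (2, 0).
v_1 = A·v_0 = (5, 7).
v_2 = A·v_1 = (2, 9).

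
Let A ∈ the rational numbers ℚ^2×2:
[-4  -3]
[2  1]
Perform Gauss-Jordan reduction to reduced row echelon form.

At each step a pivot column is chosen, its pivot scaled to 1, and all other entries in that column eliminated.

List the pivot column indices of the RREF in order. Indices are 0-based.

pivot(0,0)=-4: scale R0 → (1, 3/4)
  clear (1,0): R1 −= (2)R0 → (0, -1/2)
pivot(1,1)=-1/2: scale R1 → (0, 1)
  clear (0,1): R0 −= (3/4)R1 → (1, 0)

pivot columns: 0, 1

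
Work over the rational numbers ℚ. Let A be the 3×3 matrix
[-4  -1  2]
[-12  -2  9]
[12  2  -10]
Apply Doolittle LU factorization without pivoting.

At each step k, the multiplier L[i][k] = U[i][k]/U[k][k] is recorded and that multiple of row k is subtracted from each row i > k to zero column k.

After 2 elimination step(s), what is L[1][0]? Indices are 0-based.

L[1][0] = 3

Step 1: pivot at (0,0) is -4.
  row1 ← row1 − (3)·row0  ⇒  L[1][0]=3, U row1=(0, 1, 3)
  row2 ← row2 − (-3)·row0  ⇒  L[2][0]=-3, U row2=(0, -1, -4)
Step 2: pivot at (1,1) is 1.
  row2 ← row2 − (-1)·row1  ⇒  L[2][1]=-1, U row2=(0, 0, -1)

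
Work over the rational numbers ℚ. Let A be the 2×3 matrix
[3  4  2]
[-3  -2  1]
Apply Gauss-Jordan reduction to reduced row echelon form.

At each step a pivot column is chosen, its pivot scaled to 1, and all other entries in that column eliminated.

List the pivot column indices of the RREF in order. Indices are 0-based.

step 1: normalize row 0 (÷3) = (1, 4/3, 2/3)
  row 1: subtract -3×row0 = (0, 2, 3)
step 2: normalize row 1 (÷2) = (0, 1, 3/2)
  row 0: subtract 4/3×row1 = (1, 0, -4/3)

pivot columns: 0, 1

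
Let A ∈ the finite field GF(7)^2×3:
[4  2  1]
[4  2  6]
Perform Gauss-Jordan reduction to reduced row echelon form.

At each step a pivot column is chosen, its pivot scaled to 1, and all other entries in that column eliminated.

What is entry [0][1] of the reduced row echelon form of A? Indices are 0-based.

[1] R0 /= 4  ⇒  (1, 4, 2)
     R1 -= 4·R0  ⇒  (0, 0, 5)
column 1 empty below row 1
[2] R1 /= 5  ⇒  (0, 0, 1)
     R0 -= 2·R1  ⇒  (1, 4, 0)

M[0][1] = 4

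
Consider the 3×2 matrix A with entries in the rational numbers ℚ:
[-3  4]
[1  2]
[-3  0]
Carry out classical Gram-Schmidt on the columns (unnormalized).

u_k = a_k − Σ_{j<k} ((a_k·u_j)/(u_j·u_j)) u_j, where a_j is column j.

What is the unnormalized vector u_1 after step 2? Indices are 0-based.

Step 1: u_0 = a_0 = (-3, 1, -3).
Step 2: u_1 = a_1 − (-10/19)·u_0 = (46/19, 48/19, -30/19).

u_1 = (46/19, 48/19, -30/19)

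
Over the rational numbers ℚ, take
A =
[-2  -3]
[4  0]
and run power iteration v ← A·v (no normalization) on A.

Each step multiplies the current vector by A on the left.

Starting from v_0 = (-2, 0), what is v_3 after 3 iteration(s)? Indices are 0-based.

v_3 = (-80, 64)

v_0 = (-2, 0).
v_1 = A·v_0 = (4, -8).
v_2 = A·v_1 = (16, 16).
v_3 = A·v_2 = (-80, 64).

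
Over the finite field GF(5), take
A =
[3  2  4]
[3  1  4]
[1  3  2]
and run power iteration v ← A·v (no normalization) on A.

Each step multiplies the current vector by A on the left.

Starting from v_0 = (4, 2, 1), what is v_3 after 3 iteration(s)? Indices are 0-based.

v_0 = (4, 2, 1).
v_1 = A·v_0 = (0, 3, 2).
v_2 = A·v_1 = (4, 1, 3).
v_3 = A·v_2 = (1, 0, 3).

v_3 = (1, 0, 3)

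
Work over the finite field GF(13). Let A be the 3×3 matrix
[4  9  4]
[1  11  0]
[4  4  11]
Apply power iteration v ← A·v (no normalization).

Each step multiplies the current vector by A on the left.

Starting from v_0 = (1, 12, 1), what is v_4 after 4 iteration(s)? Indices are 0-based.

v_4 = (5, 0, 7)

v_0 = (1, 12, 1).
v_1 = A·v_0 = (12, 3, 11).
v_2 = A·v_1 = (2, 6, 12).
v_3 = A·v_2 = (6, 3, 8).
v_4 = A·v_3 = (5, 0, 7).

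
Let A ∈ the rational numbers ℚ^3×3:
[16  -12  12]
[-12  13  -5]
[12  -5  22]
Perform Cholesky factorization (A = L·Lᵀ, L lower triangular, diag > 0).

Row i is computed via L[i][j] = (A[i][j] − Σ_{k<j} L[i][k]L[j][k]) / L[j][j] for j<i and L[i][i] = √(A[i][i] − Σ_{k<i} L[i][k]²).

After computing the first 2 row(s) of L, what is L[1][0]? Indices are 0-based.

L[1][0] = -3

Step 1: L[0][0] = √(16) = 4.
  L[1][0] = (-12) / L[0][0] = -3.
Step 2: L[1][1] = √(4) = 2.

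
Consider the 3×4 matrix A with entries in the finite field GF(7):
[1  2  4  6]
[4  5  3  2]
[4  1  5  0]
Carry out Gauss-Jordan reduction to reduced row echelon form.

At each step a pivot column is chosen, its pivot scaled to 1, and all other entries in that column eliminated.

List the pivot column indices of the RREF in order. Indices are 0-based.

[1] R0 /= 1  ⇒  (1, 2, 4, 6)
     R1 -= 4·R0  ⇒  (0, 4, 1, 6)
     R2 -= 4·R0  ⇒  (0, 0, 3, 4)
[2] R1 /= 4  ⇒  (0, 1, 2, 5)
     R0 -= 2·R1  ⇒  (1, 0, 0, 3)
[3] R2 /= 3  ⇒  (0, 0, 1, 6)
     R1 -= 2·R2  ⇒  (0, 1, 0, 0)

pivot columns: 0, 1, 2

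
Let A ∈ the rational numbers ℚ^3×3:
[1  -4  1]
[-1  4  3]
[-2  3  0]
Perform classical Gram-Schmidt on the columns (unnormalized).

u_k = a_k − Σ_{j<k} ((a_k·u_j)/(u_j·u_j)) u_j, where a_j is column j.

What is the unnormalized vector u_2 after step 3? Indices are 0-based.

u_2 = (2, 2, 0)

Step 1: u_0 = a_0 = (1, -1, -2).
Step 2: u_1 = a_1 − (-7/3)·u_0 = (-5/3, 5/3, -5/3).
Step 3: u_2 = a_2 − (-1/3)·u_0 − (2/5)·u_1 = (2, 2, 0).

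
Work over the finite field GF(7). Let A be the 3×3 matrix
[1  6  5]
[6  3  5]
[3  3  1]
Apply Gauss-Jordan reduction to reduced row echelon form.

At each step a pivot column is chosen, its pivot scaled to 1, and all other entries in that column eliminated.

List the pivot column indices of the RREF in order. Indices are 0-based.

pivot columns: 0, 1, 2

pivot(0,0)=1: scale R0 → (1, 6, 5)
  clear (1,0): R1 −= (6)R0 → (0, 2, 3)
  clear (2,0): R2 −= (3)R0 → (0, 6, 0)
pivot(1,1)=2: scale R1 → (0, 1, 5)
  clear (0,1): R0 −= (6)R1 → (1, 0, 3)
  clear (2,1): R2 −= (6)R1 → (0, 0, 5)
pivot(2,2)=5: scale R2 → (0, 0, 1)
  clear (0,2): R0 −= (3)R2 → (1, 0, 0)
  clear (1,2): R1 −= (5)R2 → (0, 1, 0)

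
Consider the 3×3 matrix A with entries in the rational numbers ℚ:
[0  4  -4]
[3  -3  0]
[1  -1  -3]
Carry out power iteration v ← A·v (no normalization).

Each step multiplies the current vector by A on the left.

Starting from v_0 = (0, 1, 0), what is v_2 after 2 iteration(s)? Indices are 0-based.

v_2 = (-8, 21, 10)

v_0 = (0, 1, 0).
v_1 = A·v_0 = (4, -3, -1).
v_2 = A·v_1 = (-8, 21, 10).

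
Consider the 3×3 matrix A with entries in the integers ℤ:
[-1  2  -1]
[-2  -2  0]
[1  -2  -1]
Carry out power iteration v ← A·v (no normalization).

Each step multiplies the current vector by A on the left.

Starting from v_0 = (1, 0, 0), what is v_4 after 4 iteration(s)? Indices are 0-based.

v_0 = (1, 0, 0).
v_1 = A·v_0 = (-1, -2, 1).
v_2 = A·v_1 = (-4, 6, 2).
v_3 = A·v_2 = (14, -4, -18).
v_4 = A·v_3 = (-4, -20, 40).

v_4 = (-4, -20, 40)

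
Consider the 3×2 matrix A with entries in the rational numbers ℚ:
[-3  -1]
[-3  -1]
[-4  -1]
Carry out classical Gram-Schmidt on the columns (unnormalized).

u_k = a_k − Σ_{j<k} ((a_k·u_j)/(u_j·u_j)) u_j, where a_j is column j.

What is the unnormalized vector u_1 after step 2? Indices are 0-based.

u_1 = (-2/17, -2/17, 3/17)

Step 1: u_0 = a_0 = (-3, -3, -4).
Step 2: u_1 = a_1 − (5/17)·u_0 = (-2/17, -2/17, 3/17).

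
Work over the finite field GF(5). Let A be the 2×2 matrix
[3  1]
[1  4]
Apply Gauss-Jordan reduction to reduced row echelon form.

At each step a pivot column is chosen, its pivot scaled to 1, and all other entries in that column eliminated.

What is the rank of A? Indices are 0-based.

rank = 2

pivot(0,0)=3: scale R0 → (1, 2)
  clear (1,0): R1 −= (1)R0 → (0, 2)
pivot(1,1)=2: scale R1 → (0, 1)
  clear (0,1): R0 −= (2)R1 → (1, 0)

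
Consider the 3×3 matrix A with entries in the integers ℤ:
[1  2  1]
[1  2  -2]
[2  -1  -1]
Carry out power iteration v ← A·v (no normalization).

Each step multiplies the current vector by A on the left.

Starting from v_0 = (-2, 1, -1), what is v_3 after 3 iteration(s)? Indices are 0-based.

v_3 = (21, 21, -13)

v_0 = (-2, 1, -1).
v_1 = A·v_0 = (-1, 2, -4).
v_2 = A·v_1 = (-1, 11, 0).
v_3 = A·v_2 = (21, 21, -13).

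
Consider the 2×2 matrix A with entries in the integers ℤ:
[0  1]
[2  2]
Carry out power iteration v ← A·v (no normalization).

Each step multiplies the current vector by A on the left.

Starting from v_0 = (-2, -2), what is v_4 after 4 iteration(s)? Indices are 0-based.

v_0 = (-2, -2).
v_1 = A·v_0 = (-2, -8).
v_2 = A·v_1 = (-8, -20).
v_3 = A·v_2 = (-20, -56).
v_4 = A·v_3 = (-56, -152).

v_4 = (-56, -152)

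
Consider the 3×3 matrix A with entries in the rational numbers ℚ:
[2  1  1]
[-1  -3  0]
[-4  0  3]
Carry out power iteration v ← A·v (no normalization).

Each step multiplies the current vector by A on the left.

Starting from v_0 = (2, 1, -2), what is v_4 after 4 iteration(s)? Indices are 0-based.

v_0 = (2, 1, -2).
v_1 = A·v_0 = (3, -5, -14).
v_2 = A·v_1 = (-13, 12, -54).
v_3 = A·v_2 = (-68, -23, -110).
v_4 = A·v_3 = (-269, 137, -58).

v_4 = (-269, 137, -58)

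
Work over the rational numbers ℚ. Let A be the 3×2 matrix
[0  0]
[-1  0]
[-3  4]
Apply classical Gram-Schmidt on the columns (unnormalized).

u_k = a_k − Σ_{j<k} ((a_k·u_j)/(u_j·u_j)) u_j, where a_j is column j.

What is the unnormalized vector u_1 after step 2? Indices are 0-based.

Step 1: u_0 = a_0 = (0, -1, -3).
Step 2: u_1 = a_1 − (-6/5)·u_0 = (0, -6/5, 2/5).

u_1 = (0, -6/5, 2/5)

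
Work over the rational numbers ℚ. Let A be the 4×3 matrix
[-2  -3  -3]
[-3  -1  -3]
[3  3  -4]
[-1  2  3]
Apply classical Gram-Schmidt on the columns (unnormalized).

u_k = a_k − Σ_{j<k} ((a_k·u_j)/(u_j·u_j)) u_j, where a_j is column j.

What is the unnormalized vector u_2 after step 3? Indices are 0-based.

Step 1: u_0 = a_0 = (-2, -3, 3, -1).
Step 2: u_1 = a_1 − (16/23)·u_0 = (-37/23, 25/23, 21/23, 62/23).
Step 3: u_2 = a_2 − (0)·u_0 − (46/91)·u_1 = (-199/91, -323/91, -58/13, 149/91).

u_2 = (-199/91, -323/91, -58/13, 149/91)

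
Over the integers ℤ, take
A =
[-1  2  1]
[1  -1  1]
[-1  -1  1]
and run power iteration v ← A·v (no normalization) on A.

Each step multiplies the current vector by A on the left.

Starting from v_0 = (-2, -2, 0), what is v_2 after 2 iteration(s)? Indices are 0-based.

v_0 = (-2, -2, 0).
v_1 = A·v_0 = (-2, 0, 4).
v_2 = A·v_1 = (6, 2, 6).

v_2 = (6, 2, 6)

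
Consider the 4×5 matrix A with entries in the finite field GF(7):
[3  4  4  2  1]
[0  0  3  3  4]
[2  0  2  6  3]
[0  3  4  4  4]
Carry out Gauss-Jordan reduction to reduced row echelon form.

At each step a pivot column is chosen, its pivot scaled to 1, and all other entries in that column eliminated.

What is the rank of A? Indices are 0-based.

rank = 4

[1] R0 /= 3  ⇒  (1, 6, 6, 3, 5)
     R2 -= 2·R0  ⇒  (0, 2, 4, 0, 0)
[2] R1 <-> R2
[2] R1 /= 2  ⇒  (0, 1, 2, 0, 0)
     R0 -= 6·R1  ⇒  (1, 0, 1, 3, 5)
     R3 -= 3·R1  ⇒  (0, 0, 5, 4, 4)
[3] R2 /= 3  ⇒  (0, 0, 1, 1, 6)
     R0 -= 1·R2  ⇒  (1, 0, 0, 2, 6)
     R1 -= 2·R2  ⇒  (0, 1, 0, 5, 2)
     R3 -= 5·R2  ⇒  (0, 0, 0, 6, 2)
[4] R3 /= 6  ⇒  (0, 0, 0, 1, 5)
     R0 -= 2·R3  ⇒  (1, 0, 0, 0, 3)
     R1 -= 5·R3  ⇒  (0, 1, 0, 0, 5)
     R2 -= 1·R3  ⇒  (0, 0, 1, 0, 1)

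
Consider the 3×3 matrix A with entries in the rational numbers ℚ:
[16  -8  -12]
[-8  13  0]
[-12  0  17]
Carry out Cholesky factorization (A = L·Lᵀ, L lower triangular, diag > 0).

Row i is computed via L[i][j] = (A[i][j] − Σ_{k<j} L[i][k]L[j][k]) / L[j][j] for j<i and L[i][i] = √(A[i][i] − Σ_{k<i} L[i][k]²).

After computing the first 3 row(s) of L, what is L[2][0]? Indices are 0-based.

L[2][0] = -3

Step 1: L[0][0] = √(16) = 4.
  L[1][0] = (-8) / L[0][0] = -2.
Step 2: L[1][1] = √(9) = 3.
  L[2][0] = (-12) / L[0][0] = -3.
  L[2][1] = (-6) / L[1][1] = -2.
Step 3: L[2][2] = √(4) = 2.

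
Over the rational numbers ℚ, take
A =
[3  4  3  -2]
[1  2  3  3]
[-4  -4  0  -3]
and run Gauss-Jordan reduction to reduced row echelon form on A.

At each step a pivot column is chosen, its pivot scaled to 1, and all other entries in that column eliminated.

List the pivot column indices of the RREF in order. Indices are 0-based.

[1] R0 /= 3  ⇒  (1, 4/3, 1, -2/3)
     R1 -= 1·R0  ⇒  (0, 2/3, 2, 11/3)
     R2 -= -4·R0  ⇒  (0, 4/3, 4, -17/3)
[2] R1 /= 2/3  ⇒  (0, 1, 3, 11/2)
     R0 -= 4/3·R1  ⇒  (1, 0, -3, -8)
     R2 -= 4/3·R1  ⇒  (0, 0, 0, -13)
column 2 empty below row 2
[3] R2 /= -13  ⇒  (0, 0, 0, 1)
     R0 -= -8·R2  ⇒  (1, 0, -3, 0)
     R1 -= 11/2·R2  ⇒  (0, 1, 3, 0)

pivot columns: 0, 1, 3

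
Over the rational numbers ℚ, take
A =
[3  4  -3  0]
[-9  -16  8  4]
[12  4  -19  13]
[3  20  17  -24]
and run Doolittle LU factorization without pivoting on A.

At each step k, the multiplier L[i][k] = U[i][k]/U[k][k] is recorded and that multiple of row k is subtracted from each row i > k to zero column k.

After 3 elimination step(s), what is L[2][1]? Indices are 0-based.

L[2][1] = 3

k=0: U[0][0]=3
  eliminate (1,0): mult=-3, new row 1: (0, -4, -1, 4); set L[1][0]=-3
  eliminate (2,0): mult=4, new row 2: (0, -12, -7, 13); set L[2][0]=4
  eliminate (3,0): mult=1, new row 3: (0, 16, 20, -24); set L[3][0]=1
k=1: U[1][1]=-4
  eliminate (2,1): mult=3, new row 2: (0, 0, -4, 1); set L[2][1]=3
  eliminate (3,1): mult=-4, new row 3: (0, 0, 16, -8); set L[3][1]=-4
k=2: U[2][2]=-4
  eliminate (3,2): mult=-4, new row 3: (0, 0, 0, -4); set L[3][2]=-4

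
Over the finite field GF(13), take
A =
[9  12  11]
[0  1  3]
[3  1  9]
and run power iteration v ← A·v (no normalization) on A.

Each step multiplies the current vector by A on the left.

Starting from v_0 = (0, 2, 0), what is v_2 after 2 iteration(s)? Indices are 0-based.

v_0 = (0, 2, 0).
v_1 = A·v_0 = (11, 2, 2).
v_2 = A·v_1 = (2, 8, 1).

v_2 = (2, 8, 1)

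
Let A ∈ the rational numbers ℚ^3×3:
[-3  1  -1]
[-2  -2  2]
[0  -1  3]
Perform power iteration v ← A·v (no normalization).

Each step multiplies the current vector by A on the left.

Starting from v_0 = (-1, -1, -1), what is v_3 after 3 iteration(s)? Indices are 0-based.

v_3 = (9, 22, -10)

v_0 = (-1, -1, -1).
v_1 = A·v_0 = (3, 2, -2).
v_2 = A·v_1 = (-5, -14, -8).
v_3 = A·v_2 = (9, 22, -10).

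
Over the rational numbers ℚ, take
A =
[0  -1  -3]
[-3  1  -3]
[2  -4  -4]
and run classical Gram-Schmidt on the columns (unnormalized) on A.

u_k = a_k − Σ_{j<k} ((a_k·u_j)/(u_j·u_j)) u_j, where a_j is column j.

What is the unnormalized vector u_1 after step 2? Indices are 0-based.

Step 1: u_0 = a_0 = (0, -3, 2).
Step 2: u_1 = a_1 − (-11/13)·u_0 = (-1, -20/13, -30/13).

u_1 = (-1, -20/13, -30/13)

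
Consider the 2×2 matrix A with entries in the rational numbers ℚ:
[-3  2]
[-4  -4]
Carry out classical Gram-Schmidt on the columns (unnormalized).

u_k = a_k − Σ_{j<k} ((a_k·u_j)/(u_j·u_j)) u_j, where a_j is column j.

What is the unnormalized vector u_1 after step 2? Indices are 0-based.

u_1 = (16/5, -12/5)

Step 1: u_0 = a_0 = (-3, -4).
Step 2: u_1 = a_1 − (2/5)·u_0 = (16/5, -12/5).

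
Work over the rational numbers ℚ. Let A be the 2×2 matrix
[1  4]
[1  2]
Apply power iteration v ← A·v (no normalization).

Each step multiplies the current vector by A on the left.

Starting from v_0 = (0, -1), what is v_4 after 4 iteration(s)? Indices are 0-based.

v_4 = (-156, -100)

v_0 = (0, -1).
v_1 = A·v_0 = (-4, -2).
v_2 = A·v_1 = (-12, -8).
v_3 = A·v_2 = (-44, -28).
v_4 = A·v_3 = (-156, -100).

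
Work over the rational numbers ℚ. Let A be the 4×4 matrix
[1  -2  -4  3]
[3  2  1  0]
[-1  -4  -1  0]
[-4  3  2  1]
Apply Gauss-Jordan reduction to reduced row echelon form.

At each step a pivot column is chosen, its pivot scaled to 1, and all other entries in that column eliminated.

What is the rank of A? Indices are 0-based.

rank = 4

step 1: normalize row 0 (÷1) = (1, -2, -4, 3)
  row 1: subtract 3×row0 = (0, 8, 13, -9)
  row 2: subtract -1×row0 = (0, -6, -5, 3)
  row 3: subtract -4×row0 = (0, -5, -14, 13)
step 2: normalize row 1 (÷8) = (0, 1, 13/8, -9/8)
  row 0: subtract -2×row1 = (1, 0, -3/4, 3/4)
  row 2: subtract -6×row1 = (0, 0, 19/4, -15/4)
  row 3: subtract -5×row1 = (0, 0, -47/8, 59/8)
step 3: normalize row 2 (÷19/4) = (0, 0, 1, -15/19)
  row 0: subtract -3/4×row2 = (1, 0, 0, 3/19)
  row 1: subtract 13/8×row2 = (0, 1, 0, 3/19)
  row 3: subtract -47/8×row2 = (0, 0, 0, 52/19)
step 4: normalize row 3 (÷52/19) = (0, 0, 0, 1)
  row 0: subtract 3/19×row3 = (1, 0, 0, 0)
  row 1: subtract 3/19×row3 = (0, 1, 0, 0)
  row 2: subtract -15/19×row3 = (0, 0, 1, 0)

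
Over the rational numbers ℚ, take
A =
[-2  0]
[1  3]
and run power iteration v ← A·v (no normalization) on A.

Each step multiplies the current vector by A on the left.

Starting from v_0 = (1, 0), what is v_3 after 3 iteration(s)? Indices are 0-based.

v_3 = (-8, 7)

v_0 = (1, 0).
v_1 = A·v_0 = (-2, 1).
v_2 = A·v_1 = (4, 1).
v_3 = A·v_2 = (-8, 7).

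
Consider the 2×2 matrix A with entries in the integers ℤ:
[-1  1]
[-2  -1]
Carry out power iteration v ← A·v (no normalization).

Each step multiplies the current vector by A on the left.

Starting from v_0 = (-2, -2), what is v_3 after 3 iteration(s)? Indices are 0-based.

v_3 = (-12, -6)

v_0 = (-2, -2).
v_1 = A·v_0 = (0, 6).
v_2 = A·v_1 = (6, -6).
v_3 = A·v_2 = (-12, -6).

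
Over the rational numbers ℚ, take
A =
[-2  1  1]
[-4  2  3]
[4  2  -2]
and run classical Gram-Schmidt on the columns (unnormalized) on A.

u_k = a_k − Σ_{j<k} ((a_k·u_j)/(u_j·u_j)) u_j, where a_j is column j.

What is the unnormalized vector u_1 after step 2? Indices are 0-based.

u_1 = (8/9, 16/9, 20/9)

Step 1: u_0 = a_0 = (-2, -4, 4).
Step 2: u_1 = a_1 − (-1/18)·u_0 = (8/9, 16/9, 20/9).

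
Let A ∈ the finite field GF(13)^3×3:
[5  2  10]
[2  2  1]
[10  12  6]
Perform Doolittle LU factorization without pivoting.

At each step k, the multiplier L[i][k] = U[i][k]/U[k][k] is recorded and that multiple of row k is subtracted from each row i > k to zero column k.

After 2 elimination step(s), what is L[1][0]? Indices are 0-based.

L[1][0] = 3

Step 1: pivot at (0,0) is 5.
  row1 ← row1 − (3)·row0  ⇒  L[1][0]=3, U row1=(0, 9, 10)
  row2 ← row2 − (2)·row0  ⇒  L[2][0]=2, U row2=(0, 8, 12)
Step 2: pivot at (1,1) is 9.
  row2 ← row2 − (11)·row1  ⇒  L[2][1]=11, U row2=(0, 0, 6)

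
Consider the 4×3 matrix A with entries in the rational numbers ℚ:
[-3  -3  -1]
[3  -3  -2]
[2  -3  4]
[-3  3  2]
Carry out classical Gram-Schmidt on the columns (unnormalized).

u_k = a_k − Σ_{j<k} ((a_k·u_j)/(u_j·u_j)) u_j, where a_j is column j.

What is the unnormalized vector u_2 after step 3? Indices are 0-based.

u_2 = (-70/99, -175/99, 140/33, 175/99)

Step 1: u_0 = a_0 = (-3, 3, 2, -3).
Step 2: u_1 = a_1 − (-15/31)·u_0 = (-138/31, -48/31, -63/31, 48/31).
Step 3: u_2 = a_2 − (-1/31)·u_0 − (26/297)·u_1 = (-70/99, -175/99, 140/33, 175/99).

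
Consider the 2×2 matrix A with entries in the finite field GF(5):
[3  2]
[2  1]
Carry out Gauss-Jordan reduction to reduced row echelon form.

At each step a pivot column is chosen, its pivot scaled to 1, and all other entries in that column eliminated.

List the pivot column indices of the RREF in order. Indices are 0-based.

step 1: normalize row 0 (÷3) = (1, 4)
  row 1: subtract 2×row0 = (0, 3)
step 2: normalize row 1 (÷3) = (0, 1)
  row 0: subtract 4×row1 = (1, 0)

pivot columns: 0, 1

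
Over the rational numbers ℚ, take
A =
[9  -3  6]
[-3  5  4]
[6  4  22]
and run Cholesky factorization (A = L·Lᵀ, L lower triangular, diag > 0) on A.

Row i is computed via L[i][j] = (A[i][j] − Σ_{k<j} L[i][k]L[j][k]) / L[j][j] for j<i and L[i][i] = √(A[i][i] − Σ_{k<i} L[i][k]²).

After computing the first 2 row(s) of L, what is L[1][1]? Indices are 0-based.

Step 1: L[0][0] = √(9) = 3.
  L[1][0] = (-3) / L[0][0] = -1.
Step 2: L[1][1] = √(4) = 2.

L[1][1] = 2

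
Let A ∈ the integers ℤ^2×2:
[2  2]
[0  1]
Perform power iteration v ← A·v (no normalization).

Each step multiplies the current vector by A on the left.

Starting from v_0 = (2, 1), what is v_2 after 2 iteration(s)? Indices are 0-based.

v_0 = (2, 1).
v_1 = A·v_0 = (6, 1).
v_2 = A·v_1 = (14, 1).

v_2 = (14, 1)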